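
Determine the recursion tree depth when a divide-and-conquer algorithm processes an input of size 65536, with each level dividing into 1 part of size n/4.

For divide and conquer with division factor 4:

Problem sizes at each level:
Level 0: 65536
Level 1: 16384
Level 2: 4096
Level 3: 1024
Level 4: 256
Level 5: 64
Level 6: 16
Level 7: 4
Level 8: 1

The root is level 0 and the size-1 base case is level 8 (the tree spans levels 0 through 8, i.e. 9 levels counting the root), so the depth is the number of divisions: log_4(65536) = 8

The recursion tree depth is log_4(65536) = 8. At each level, the problem size is divided by 4, so it takes 8 divisions to reduce to a base case of size 1. The algorithm makes 1 recursive call at each level.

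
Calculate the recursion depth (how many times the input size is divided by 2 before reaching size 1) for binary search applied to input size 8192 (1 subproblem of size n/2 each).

For divide and conquer with division factor 2:

Problem sizes at each level:
Level 0: 8192
Level 1: 4096
Level 2: 2048
Level 3: 1024
Level 4: 512
Level 5: 256
Level 6: 128
Level 7: 64
Level 8: 32
Level 9: 16
Level 10: 8
Level 11: 4
Level 12: 2
Level 13: 1

The root is level 0 and the size-1 base case is level 13 (the tree spans levels 0 through 13, i.e. 14 levels counting the root), so the depth is the number of divisions: log_2(8192) = 13

The recursion tree depth is log_2(8192) = 13. At each level, the problem size is divided by 2, so it takes 13 divisions to reduce to a base case of size 1. The algorithm makes 1 recursive call at each level.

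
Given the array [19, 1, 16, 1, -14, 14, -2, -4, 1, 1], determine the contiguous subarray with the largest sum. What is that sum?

Using Kadane's algorithm on [19, 1, 16, 1, -14, 14, -2, -4, 1, 1]:

Scanning through the array:
Position 1 (value 1): max_ending_here = 20, max_so_far = 20
Position 2 (value 16): max_ending_here = 36, max_so_far = 36
Position 3 (value 1): max_ending_here = 37, max_so_far = 37
Position 4 (value -14): max_ending_here = 23, max_so_far = 37
Position 5 (value 14): max_ending_here = 37, max_so_far = 37
Position 6 (value -2): max_ending_here = 35, max_so_far = 37
Position 7 (value -4): max_ending_here = 31, max_so_far = 37
Position 8 (value 1): max_ending_here = 32, max_so_far = 37
Position 9 (value 1): max_ending_here = 33, max_so_far = 37

Maximum subarray: [19, 1, 16, 1]
Maximum sum: 37

The maximum subarray is [19, 1, 16, 1] with sum 37. This subarray runs from index 0 to index 3.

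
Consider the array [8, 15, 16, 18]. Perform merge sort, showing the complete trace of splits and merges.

Merge sort trace:

Split: [8, 15, 16, 18] -> [8, 15] and [16, 18]
  Split: [8, 15] -> [8] and [15]
  Merge: [8] + [15] -> [8, 15]
  Split: [16, 18] -> [16] and [18]
  Merge: [16] + [18] -> [16, 18]
Merge: [8, 15] + [16, 18] -> [8, 15, 16, 18]

Final sorted array: [8, 15, 16, 18]

The merge sort proceeds by recursively splitting the array and merging sorted halves.
After all merges, the sorted array is [8, 15, 16, 18].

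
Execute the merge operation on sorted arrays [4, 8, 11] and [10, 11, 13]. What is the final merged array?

Merging process:

Compare 4 vs 10: take 4 from left. Merged: [4]
Compare 8 vs 10: take 8 from left. Merged: [4, 8]
Compare 11 vs 10: take 10 from right. Merged: [4, 8, 10]
Compare 11 vs 11: take 11 from left. Merged: [4, 8, 10, 11]
Append remaining from right: [11, 13]. Merged: [4, 8, 10, 11, 11, 13]

Final merged array: [4, 8, 10, 11, 11, 13]
Total comparisons: 4

The merged array is [4, 8, 10, 11, 11, 13], requiring 4 comparisons. The merge step runs in O(n) time where n is the total number of elements.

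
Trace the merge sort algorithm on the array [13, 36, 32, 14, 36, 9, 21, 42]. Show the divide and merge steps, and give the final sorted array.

Merge sort trace:

Split: [13, 36, 32, 14, 36, 9, 21, 42] -> [13, 36, 32, 14] and [36, 9, 21, 42]
  Split: [13, 36, 32, 14] -> [13, 36] and [32, 14]
    Split: [13, 36] -> [13] and [36]
    Merge: [13] + [36] -> [13, 36]
    Split: [32, 14] -> [32] and [14]
    Merge: [32] + [14] -> [14, 32]
  Merge: [13, 36] + [14, 32] -> [13, 14, 32, 36]
  Split: [36, 9, 21, 42] -> [36, 9] and [21, 42]
    Split: [36, 9] -> [36] and [9]
    Merge: [36] + [9] -> [9, 36]
    Split: [21, 42] -> [21] and [42]
    Merge: [21] + [42] -> [21, 42]
  Merge: [9, 36] + [21, 42] -> [9, 21, 36, 42]
Merge: [13, 14, 32, 36] + [9, 21, 36, 42] -> [9, 13, 14, 21, 32, 36, 36, 42]

Final sorted array: [9, 13, 14, 21, 32, 36, 36, 42]

The merge sort proceeds by recursively splitting the array and merging sorted halves.
After all merges, the sorted array is [9, 13, 14, 21, 32, 36, 36, 42].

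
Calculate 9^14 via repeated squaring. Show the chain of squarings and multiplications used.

Computing 9^14 by squaring (build up from 9^1; each line after the first costs one multiplication):

9^1 = 9
9^2 = (9^1)^2 = 9^2 = 81
9^3 = 9 * 9^2 = 9 * 81 = 729
9^6 = (9^3)^2 = 729^2 = 531441
9^7 = 9 * 9^6 = 9 * 531441 = 4782969
9^14 = (9^7)^2 = 4782969^2 = 22876792454961

Result: 22876792454961
Multiplications needed: 5 (5 lines after 9^1)

9^14 = 22876792454961. Using exponentiation by squaring, this requires 5 multiplications. The key idea: if the exponent is even, square the half-power; if odd, multiply by the base once.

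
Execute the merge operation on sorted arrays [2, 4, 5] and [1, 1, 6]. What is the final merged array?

Merging process:

Compare 2 vs 1: take 1 from right. Merged: [1]
Compare 2 vs 1: take 1 from right. Merged: [1, 1]
Compare 2 vs 6: take 2 from left. Merged: [1, 1, 2]
Compare 4 vs 6: take 4 from left. Merged: [1, 1, 2, 4]
Compare 5 vs 6: take 5 from left. Merged: [1, 1, 2, 4, 5]
Append remaining from right: [6]. Merged: [1, 1, 2, 4, 5, 6]

Final merged array: [1, 1, 2, 4, 5, 6]
Total comparisons: 5

The merged array is [1, 1, 2, 4, 5, 6], requiring 5 comparisons. The merge step runs in O(n) time where n is the total number of elements.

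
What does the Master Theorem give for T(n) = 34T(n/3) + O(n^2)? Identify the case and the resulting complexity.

Master Theorem for T(n) = 34T(n/3) + O(n^2):

a = 34, b = 3, c = 2
log_b(a) = log_3(34) = 3.2098

Case 1: c = 2 < log_3(34) = 3.2098
T(n) = O(n^(log_3 34))

For T(n) = 34T(n/3) + O(n^2): log_3(34) = 3.2098. This is Case 1 of the Master Theorem (c < log_b(a), work dominated by leaves), giving O(n^(log_3 34)).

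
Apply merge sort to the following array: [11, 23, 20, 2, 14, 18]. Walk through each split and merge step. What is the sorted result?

Merge sort trace:

Split: [11, 23, 20, 2, 14, 18] -> [11, 23, 20] and [2, 14, 18]
  Split: [11, 23, 20] -> [11] and [23, 20]
    Split: [23, 20] -> [23] and [20]
    Merge: [23] + [20] -> [20, 23]
  Merge: [11] + [20, 23] -> [11, 20, 23]
  Split: [2, 14, 18] -> [2] and [14, 18]
    Split: [14, 18] -> [14] and [18]
    Merge: [14] + [18] -> [14, 18]
  Merge: [2] + [14, 18] -> [2, 14, 18]
Merge: [11, 20, 23] + [2, 14, 18] -> [2, 11, 14, 18, 20, 23]

Final sorted array: [2, 11, 14, 18, 20, 23]

The merge sort proceeds by recursively splitting the array and merging sorted halves.
After all merges, the sorted array is [2, 11, 14, 18, 20, 23].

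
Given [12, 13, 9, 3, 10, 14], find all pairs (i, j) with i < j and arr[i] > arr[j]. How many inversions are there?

Finding inversions in [12, 13, 9, 3, 10, 14]:

(0, 2): arr[0]=12 > arr[2]=9
(0, 3): arr[0]=12 > arr[3]=3
(0, 4): arr[0]=12 > arr[4]=10
(1, 2): arr[1]=13 > arr[2]=9
(1, 3): arr[1]=13 > arr[3]=3
(1, 4): arr[1]=13 > arr[4]=10
(2, 3): arr[2]=9 > arr[3]=3

Total inversions: 7

The array has 7 inversion(s): (0,2), (0,3), (0,4), (1,2), (1,3), (1,4), (2,3). Each pair (i,j) satisfies i < j and arr[i] > arr[j].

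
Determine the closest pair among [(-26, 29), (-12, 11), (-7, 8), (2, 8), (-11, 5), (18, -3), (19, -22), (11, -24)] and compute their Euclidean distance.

Computing all pairwise distances among 8 points:

d((-26, 29), (-12, 11)) = 22.8035
d((-26, 29), (-7, 8)) = 28.3196
d((-26, 29), (2, 8)) = 35.0
d((-26, 29), (-11, 5)) = 28.3019
d((-26, 29), (18, -3)) = 54.4059
d((-26, 29), (19, -22)) = 68.0147
d((-26, 29), (11, -24)) = 64.6375
d((-12, 11), (-7, 8)) = 5.831
d((-12, 11), (2, 8)) = 14.3178
d((-12, 11), (-11, 5)) = 6.0828
d((-12, 11), (18, -3)) = 33.1059
d((-12, 11), (19, -22)) = 45.2769
d((-12, 11), (11, -24)) = 41.8808
d((-7, 8), (2, 8)) = 9.0
d((-7, 8), (-11, 5)) = 5.0 <-- minimum
d((-7, 8), (18, -3)) = 27.313
d((-7, 8), (19, -22)) = 39.6989
d((-7, 8), (11, -24)) = 36.7151
d((2, 8), (-11, 5)) = 13.3417
d((2, 8), (18, -3)) = 19.4165
d((2, 8), (19, -22)) = 34.4819
d((2, 8), (11, -24)) = 33.2415
d((-11, 5), (18, -3)) = 30.0832
d((-11, 5), (19, -22)) = 40.3609
d((-11, 5), (11, -24)) = 36.4005
d((18, -3), (19, -22)) = 19.0263
d((18, -3), (11, -24)) = 22.1359
d((19, -22), (11, -24)) = 8.2462

Closest pair: (-7, 8) and (-11, 5) with distance 5.0

The closest pair is (-7, 8) and (-11, 5) with Euclidean distance 5.0. For 8 points, brute-force pairwise comparison is shown above. For large n, the divide-and-conquer algorithm (sort by x, recurse on halves, check the dividing strip) achieves O(n log n).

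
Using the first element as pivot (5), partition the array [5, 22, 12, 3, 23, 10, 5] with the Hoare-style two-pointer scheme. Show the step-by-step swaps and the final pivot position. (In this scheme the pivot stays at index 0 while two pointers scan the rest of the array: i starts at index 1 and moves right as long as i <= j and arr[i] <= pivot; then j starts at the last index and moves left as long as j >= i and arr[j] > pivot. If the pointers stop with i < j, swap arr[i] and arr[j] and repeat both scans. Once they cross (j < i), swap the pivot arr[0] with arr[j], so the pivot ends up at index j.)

Hoare-style two-pointer partition with pivot = 5:

Initial array: [5, 22, 12, 3, 23, 10, 5]

Pointers start at i = 1, j = 6.
i stops at index 1 (arr[1]=22 > 5), j stops at index 6 (arr[6]=5 <= 5): swap arr[1] and arr[6], array becomes [5, 5, 12, 3, 23, 10, 22]
i stops at index 2 (arr[2]=12 > 5), j stops at index 3 (arr[3]=3 <= 5): swap arr[2] and arr[3], array becomes [5, 5, 3, 12, 23, 10, 22]
i ends at 3, j ends at 2: the pointers have crossed (j < i), so scanning stops.

Swap pivot arr[0] with arr[2] to place pivot at position 2: [3, 5, 5, 12, 23, 10, 22]
Pivot position: 2

After partitioning with pivot 5, the array becomes [3, 5, 5, 12, 23, 10, 22]. The pivot is placed at index 2. All elements to the left of the pivot are <= 5, and all elements to the right are > 5.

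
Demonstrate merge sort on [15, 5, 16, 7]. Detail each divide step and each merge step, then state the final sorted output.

Merge sort trace:

Split: [15, 5, 16, 7] -> [15, 5] and [16, 7]
  Split: [15, 5] -> [15] and [5]
  Merge: [15] + [5] -> [5, 15]
  Split: [16, 7] -> [16] and [7]
  Merge: [16] + [7] -> [7, 16]
Merge: [5, 15] + [7, 16] -> [5, 7, 15, 16]

Final sorted array: [5, 7, 15, 16]

The merge sort proceeds by recursively splitting the array and merging sorted halves.
After all merges, the sorted array is [5, 7, 15, 16].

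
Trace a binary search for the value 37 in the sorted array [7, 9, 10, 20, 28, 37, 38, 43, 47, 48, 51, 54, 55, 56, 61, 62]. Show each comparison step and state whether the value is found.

Binary search for 37 in [7, 9, 10, 20, 28, 37, 38, 43, 47, 48, 51, 54, 55, 56, 61, 62]:

lo=0, hi=15, mid=7, arr[mid]=43 -> 43 > 37, search left half
lo=0, hi=6, mid=3, arr[mid]=20 -> 20 < 37, search right half
lo=4, hi=6, mid=5, arr[mid]=37 -> Found target at index 5!

Binary search finds 37 at index 5 after 3 comparisons. The search repeatedly halves the search space by comparing with the middle element.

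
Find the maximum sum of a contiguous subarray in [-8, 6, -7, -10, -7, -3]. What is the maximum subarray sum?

Using Kadane's algorithm on [-8, 6, -7, -10, -7, -3]:

Scanning through the array:
Position 1 (value 6): max_ending_here = 6, max_so_far = 6
Position 2 (value -7): max_ending_here = -1, max_so_far = 6
Position 3 (value -10): max_ending_here = -10, max_so_far = 6
Position 4 (value -7): max_ending_here = -7, max_so_far = 6
Position 5 (value -3): max_ending_here = -3, max_so_far = 6

Maximum subarray: [6]
Maximum sum: 6

The maximum subarray is [6] with sum 6. This subarray runs from index 1 to index 1.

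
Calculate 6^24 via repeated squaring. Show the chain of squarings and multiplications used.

Computing 6^24 by squaring (build up from 6^1; each line after the first costs one multiplication):

6^1 = 6
6^2 = (6^1)^2 = 6^2 = 36
6^3 = 6 * 6^2 = 6 * 36 = 216
6^6 = (6^3)^2 = 216^2 = 46656
6^12 = (6^6)^2 = 46656^2 = 2176782336
6^24 = (6^12)^2 = 2176782336^2 = 4738381338321616896

Result: 4738381338321616896
Multiplications needed: 5 (5 lines after 6^1)

6^24 = 4738381338321616896. Using exponentiation by squaring, this requires 5 multiplications. The key idea: if the exponent is even, square the half-power; if odd, multiply by the base once.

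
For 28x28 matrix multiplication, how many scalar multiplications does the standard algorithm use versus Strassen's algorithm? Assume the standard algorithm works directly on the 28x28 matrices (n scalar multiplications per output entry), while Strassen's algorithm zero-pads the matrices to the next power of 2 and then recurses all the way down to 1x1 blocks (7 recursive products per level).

Matrix multiplication for 28x28 matrices:

Strassen's algorithm requires power-of-2 dimensions. Pad 28x28 to 32x32 (next power of 2).

Standard algorithm: 28^3 = 21952 multiplications
Strassen's algorithm: 7^(log2(32)) = 7^5 = 16807 multiplications
Savings: 21952 - 16807 = 5145 multiplications

Standard: 21952 multiplications (28^3). Strassen: 16807 multiplications (7^5, after padding to 32x32). Strassen reduces 8 recursive multiplications to 7 at each level.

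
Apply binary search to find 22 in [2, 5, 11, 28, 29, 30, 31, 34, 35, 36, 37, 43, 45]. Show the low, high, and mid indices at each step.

Binary search for 22 in [2, 5, 11, 28, 29, 30, 31, 34, 35, 36, 37, 43, 45]:

lo=0, hi=12, mid=6, arr[mid]=31 -> 31 > 22, search left half
lo=0, hi=5, mid=2, arr[mid]=11 -> 11 < 22, search right half
lo=3, hi=5, mid=4, arr[mid]=29 -> 29 > 22, search left half
lo=3, hi=3, mid=3, arr[mid]=28 -> 28 > 22, search left half
lo=3 > hi=2, target 22 not found

Binary search determines that 22 is not in the array after 4 comparisons. The search space was exhausted without finding the target.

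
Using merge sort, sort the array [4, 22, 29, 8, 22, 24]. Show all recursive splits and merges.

Merge sort trace:

Split: [4, 22, 29, 8, 22, 24] -> [4, 22, 29] and [8, 22, 24]
  Split: [4, 22, 29] -> [4] and [22, 29]
    Split: [22, 29] -> [22] and [29]
    Merge: [22] + [29] -> [22, 29]
  Merge: [4] + [22, 29] -> [4, 22, 29]
  Split: [8, 22, 24] -> [8] and [22, 24]
    Split: [22, 24] -> [22] and [24]
    Merge: [22] + [24] -> [22, 24]
  Merge: [8] + [22, 24] -> [8, 22, 24]
Merge: [4, 22, 29] + [8, 22, 24] -> [4, 8, 22, 22, 24, 29]

Final sorted array: [4, 8, 22, 22, 24, 29]

The merge sort proceeds by recursively splitting the array and merging sorted halves.
After all merges, the sorted array is [4, 8, 22, 22, 24, 29].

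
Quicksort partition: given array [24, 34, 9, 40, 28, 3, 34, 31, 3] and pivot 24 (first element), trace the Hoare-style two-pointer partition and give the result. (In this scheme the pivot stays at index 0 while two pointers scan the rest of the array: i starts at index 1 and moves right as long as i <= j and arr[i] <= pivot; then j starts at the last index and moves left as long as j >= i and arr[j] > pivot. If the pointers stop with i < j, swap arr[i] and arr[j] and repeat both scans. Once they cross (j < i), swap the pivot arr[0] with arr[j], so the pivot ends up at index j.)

Hoare-style two-pointer partition with pivot = 24:

Initial array: [24, 34, 9, 40, 28, 3, 34, 31, 3]

Pointers start at i = 1, j = 8.
i stops at index 1 (arr[1]=34 > 24), j stops at index 8 (arr[8]=3 <= 24): swap arr[1] and arr[8], array becomes [24, 3, 9, 40, 28, 3, 34, 31, 34]
i stops at index 3 (arr[3]=40 > 24), j stops at index 5 (arr[5]=3 <= 24): swap arr[3] and arr[5], array becomes [24, 3, 9, 3, 28, 40, 34, 31, 34]
i ends at 4, j ends at 3: the pointers have crossed (j < i), so scanning stops.

Swap pivot arr[0] with arr[3] to place pivot at position 3: [3, 3, 9, 24, 28, 40, 34, 31, 34]
Pivot position: 3

After partitioning with pivot 24, the array becomes [3, 3, 9, 24, 28, 40, 34, 31, 34]. The pivot is placed at index 3. All elements to the left of the pivot are <= 24, and all elements to the right are > 24.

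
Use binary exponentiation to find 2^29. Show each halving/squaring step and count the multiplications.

Computing 2^29 by squaring (build up from 2^1; each line after the first costs one multiplication):

2^1 = 2
2^2 = (2^1)^2 = 2^2 = 4
2^3 = 2 * 2^2 = 2 * 4 = 8
2^6 = (2^3)^2 = 8^2 = 64
2^7 = 2 * 2^6 = 2 * 64 = 128
2^14 = (2^7)^2 = 128^2 = 16384
2^28 = (2^14)^2 = 16384^2 = 268435456
2^29 = 2 * 2^28 = 2 * 268435456 = 536870912

Result: 536870912
Multiplications needed: 7 (7 lines after 2^1)

2^29 = 536870912. Using exponentiation by squaring, this requires 7 multiplications. The key idea: if the exponent is even, square the half-power; if odd, multiply by the base once.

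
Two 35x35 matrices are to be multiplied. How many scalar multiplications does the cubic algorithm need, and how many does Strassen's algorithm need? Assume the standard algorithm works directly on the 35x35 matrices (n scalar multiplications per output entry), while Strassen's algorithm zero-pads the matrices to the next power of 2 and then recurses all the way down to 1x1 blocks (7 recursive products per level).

Matrix multiplication for 35x35 matrices:

Strassen's algorithm requires power-of-2 dimensions. Pad 35x35 to 64x64 (next power of 2).

Standard algorithm: 35^3 = 42875 multiplications
Strassen's algorithm: 7^(log2(64)) = 7^6 = 117649 multiplications
Difference: 42875 - 117649 = -74774 (Strassen uses MORE here due to padding overhead — for small or just-over-power-of-2 n, padding can outweigh the per-level savings)

Standard: 42875 multiplications (35^3). Strassen: 117649 multiplications (7^6, after padding to 64x64). Strassen reduces 8 recursive multiplications to 7 at each level.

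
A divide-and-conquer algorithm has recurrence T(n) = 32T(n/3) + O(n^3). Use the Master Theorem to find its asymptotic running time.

Master Theorem for T(n) = 32T(n/3) + O(n^3):

a = 32, b = 3, c = 3
log_b(a) = log_3(32) = 3.1546

Case 1: c = 3 < log_3(32) = 3.1546
T(n) = O(n^(log_3 32))

For T(n) = 32T(n/3) + O(n^3): log_3(32) = 3.1546. This is Case 1 of the Master Theorem (c < log_b(a), work dominated by leaves), giving O(n^(log_3 32)).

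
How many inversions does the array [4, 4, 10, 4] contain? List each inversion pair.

Finding inversions in [4, 4, 10, 4]:

(2, 3): arr[2]=10 > arr[3]=4

Total inversions: 1

The array has 1 inversion(s): (2,3). Each pair (i,j) satisfies i < j and arr[i] > arr[j].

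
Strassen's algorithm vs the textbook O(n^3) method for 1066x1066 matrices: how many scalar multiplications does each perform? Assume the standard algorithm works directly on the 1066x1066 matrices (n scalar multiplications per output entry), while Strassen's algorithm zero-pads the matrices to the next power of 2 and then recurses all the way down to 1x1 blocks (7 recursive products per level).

Matrix multiplication for 1066x1066 matrices:

Strassen's algorithm requires power-of-2 dimensions. Pad 1066x1066 to 2048x2048 (next power of 2).

Standard algorithm: 1066^3 = 1211355496 multiplications
Strassen's algorithm: 7^(log2(2048)) = 7^11 = 1977326743 multiplications
Difference: 1211355496 - 1977326743 = -765971247 (Strassen uses MORE here due to padding overhead — for small or just-over-power-of-2 n, padding can outweigh the per-level savings)

Standard: 1211355496 multiplications (1066^3). Strassen: 1977326743 multiplications (7^11, after padding to 2048x2048). Strassen reduces 8 recursive multiplications to 7 at each level.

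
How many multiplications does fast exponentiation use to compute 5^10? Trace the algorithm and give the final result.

Computing 5^10 by squaring (build up from 5^1; each line after the first costs one multiplication):

5^1 = 5
5^2 = (5^1)^2 = 5^2 = 25
5^4 = (5^2)^2 = 25^2 = 625
5^5 = 5 * 5^4 = 5 * 625 = 3125
5^10 = (5^5)^2 = 3125^2 = 9765625

Result: 9765625
Multiplications needed: 4 (4 lines after 5^1)

5^10 = 9765625. Using exponentiation by squaring, this requires 4 multiplications. The key idea: if the exponent is even, square the half-power; if odd, multiply by the base once.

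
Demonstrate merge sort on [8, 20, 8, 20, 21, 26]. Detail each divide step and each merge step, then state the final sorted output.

Merge sort trace:

Split: [8, 20, 8, 20, 21, 26] -> [8, 20, 8] and [20, 21, 26]
  Split: [8, 20, 8] -> [8] and [20, 8]
    Split: [20, 8] -> [20] and [8]
    Merge: [20] + [8] -> [8, 20]
  Merge: [8] + [8, 20] -> [8, 8, 20]
  Split: [20, 21, 26] -> [20] and [21, 26]
    Split: [21, 26] -> [21] and [26]
    Merge: [21] + [26] -> [21, 26]
  Merge: [20] + [21, 26] -> [20, 21, 26]
Merge: [8, 8, 20] + [20, 21, 26] -> [8, 8, 20, 20, 21, 26]

Final sorted array: [8, 8, 20, 20, 21, 26]

The merge sort proceeds by recursively splitting the array and merging sorted halves.
After all merges, the sorted array is [8, 8, 20, 20, 21, 26].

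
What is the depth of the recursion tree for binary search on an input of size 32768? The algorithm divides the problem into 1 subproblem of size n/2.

For divide and conquer with division factor 2:

Problem sizes at each level:
Level 0: 32768
Level 1: 16384
Level 2: 8192
Level 3: 4096
Level 4: 2048
Level 5: 1024
Level 6: 512
Level 7: 256
Level 8: 128
Level 9: 64
Level 10: 32
Level 11: 16
Level 12: 8
Level 13: 4
Level 14: 2
Level 15: 1

The root is level 0 and the size-1 base case is level 15 (the tree spans levels 0 through 15, i.e. 16 levels counting the root), so the depth is the number of divisions: log_2(32768) = 15

The recursion tree depth is log_2(32768) = 15. At each level, the problem size is divided by 2, so it takes 15 divisions to reduce to a base case of size 1. The algorithm makes 1 recursive call at each level.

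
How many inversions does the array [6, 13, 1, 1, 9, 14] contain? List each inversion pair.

Finding inversions in [6, 13, 1, 1, 9, 14]:

(0, 2): arr[0]=6 > arr[2]=1
(0, 3): arr[0]=6 > arr[3]=1
(1, 2): arr[1]=13 > arr[2]=1
(1, 3): arr[1]=13 > arr[3]=1
(1, 4): arr[1]=13 > arr[4]=9

Total inversions: 5

The array has 5 inversion(s): (0,2), (0,3), (1,2), (1,3), (1,4). Each pair (i,j) satisfies i < j and arr[i] > arr[j].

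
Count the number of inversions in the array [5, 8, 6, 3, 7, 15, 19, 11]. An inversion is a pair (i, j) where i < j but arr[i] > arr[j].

Finding inversions in [5, 8, 6, 3, 7, 15, 19, 11]:

(0, 3): arr[0]=5 > arr[3]=3
(1, 2): arr[1]=8 > arr[2]=6
(1, 3): arr[1]=8 > arr[3]=3
(1, 4): arr[1]=8 > arr[4]=7
(2, 3): arr[2]=6 > arr[3]=3
(5, 7): arr[5]=15 > arr[7]=11
(6, 7): arr[6]=19 > arr[7]=11

Total inversions: 7

The array has 7 inversion(s): (0,3), (1,2), (1,3), (1,4), (2,3), (5,7), (6,7). Each pair (i,j) satisfies i < j and arr[i] > arr[j].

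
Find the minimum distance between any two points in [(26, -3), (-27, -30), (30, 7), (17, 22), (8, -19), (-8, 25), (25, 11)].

Computing all pairwise distances among 7 points:

d((26, -3), (-27, -30)) = 59.4811
d((26, -3), (30, 7)) = 10.7703
d((26, -3), (17, 22)) = 26.5707
d((26, -3), (8, -19)) = 24.0832
d((26, -3), (-8, 25)) = 44.0454
d((26, -3), (25, 11)) = 14.0357
d((-27, -30), (30, 7)) = 67.9559
d((-27, -30), (17, 22)) = 68.1175
d((-27, -30), (8, -19)) = 36.6879
d((-27, -30), (-8, 25)) = 58.1893
d((-27, -30), (25, 11)) = 66.2193
d((30, 7), (17, 22)) = 19.8494
d((30, 7), (8, -19)) = 34.0588
d((30, 7), (-8, 25)) = 42.0476
d((30, 7), (25, 11)) = 6.4031 <-- minimum
d((17, 22), (8, -19)) = 41.9762
d((17, 22), (-8, 25)) = 25.1794
d((17, 22), (25, 11)) = 13.6015
d((8, -19), (-8, 25)) = 46.8188
d((8, -19), (25, 11)) = 34.4819
d((-8, 25), (25, 11)) = 35.8469

Closest pair: (30, 7) and (25, 11) with distance 6.4031

The closest pair is (30, 7) and (25, 11) with Euclidean distance 6.4031. For 7 points, brute-force pairwise comparison is shown above. For large n, the divide-and-conquer algorithm (sort by x, recurse on halves, check the dividing strip) achieves O(n log n).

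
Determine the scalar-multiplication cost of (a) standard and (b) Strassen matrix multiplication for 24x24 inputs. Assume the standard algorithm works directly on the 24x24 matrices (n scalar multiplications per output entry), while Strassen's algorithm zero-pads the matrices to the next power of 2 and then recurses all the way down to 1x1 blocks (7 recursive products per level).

Matrix multiplication for 24x24 matrices:

Strassen's algorithm requires power-of-2 dimensions. Pad 24x24 to 32x32 (next power of 2).

Standard algorithm: 24^3 = 13824 multiplications
Strassen's algorithm: 7^(log2(32)) = 7^5 = 16807 multiplications
Difference: 13824 - 16807 = -2983 (Strassen uses MORE here due to padding overhead — for small or just-over-power-of-2 n, padding can outweigh the per-level savings)

Standard: 13824 multiplications (24^3). Strassen: 16807 multiplications (7^5, after padding to 32x32). Strassen reduces 8 recursive multiplications to 7 at each level.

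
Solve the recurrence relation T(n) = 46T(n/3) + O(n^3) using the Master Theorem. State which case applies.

Master Theorem for T(n) = 46T(n/3) + O(n^3):

a = 46, b = 3, c = 3
log_b(a) = log_3(46) = 3.4850

Case 1: c = 3 < log_3(46) = 3.4850
T(n) = O(n^(log_3 46))

For T(n) = 46T(n/3) + O(n^3): log_3(46) = 3.4850. This is Case 1 of the Master Theorem (c < log_b(a), work dominated by leaves), giving O(n^(log_3 46)).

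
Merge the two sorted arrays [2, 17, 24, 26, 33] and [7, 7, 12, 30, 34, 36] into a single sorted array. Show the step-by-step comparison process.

Merging process:

Compare 2 vs 7: take 2 from left. Merged: [2]
Compare 17 vs 7: take 7 from right. Merged: [2, 7]
Compare 17 vs 7: take 7 from right. Merged: [2, 7, 7]
Compare 17 vs 12: take 12 from right. Merged: [2, 7, 7, 12]
Compare 17 vs 30: take 17 from left. Merged: [2, 7, 7, 12, 17]
Compare 24 vs 30: take 24 from left. Merged: [2, 7, 7, 12, 17, 24]
Compare 26 vs 30: take 26 from left. Merged: [2, 7, 7, 12, 17, 24, 26]
Compare 33 vs 30: take 30 from right. Merged: [2, 7, 7, 12, 17, 24, 26, 30]
Compare 33 vs 34: take 33 from left. Merged: [2, 7, 7, 12, 17, 24, 26, 30, 33]
Append remaining from right: [34, 36]. Merged: [2, 7, 7, 12, 17, 24, 26, 30, 33, 34, 36]

Final merged array: [2, 7, 7, 12, 17, 24, 26, 30, 33, 34, 36]
Total comparisons: 9

The merged array is [2, 7, 7, 12, 17, 24, 26, 30, 33, 34, 36], requiring 9 comparisons. The merge step runs in O(n) time where n is the total number of elements.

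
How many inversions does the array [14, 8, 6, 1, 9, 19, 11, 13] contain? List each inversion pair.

Finding inversions in [14, 8, 6, 1, 9, 19, 11, 13]:

(0, 1): arr[0]=14 > arr[1]=8
(0, 2): arr[0]=14 > arr[2]=6
(0, 3): arr[0]=14 > arr[3]=1
(0, 4): arr[0]=14 > arr[4]=9
(0, 6): arr[0]=14 > arr[6]=11
(0, 7): arr[0]=14 > arr[7]=13
(1, 2): arr[1]=8 > arr[2]=6
(1, 3): arr[1]=8 > arr[3]=1
(2, 3): arr[2]=6 > arr[3]=1
(5, 6): arr[5]=19 > arr[6]=11
(5, 7): arr[5]=19 > arr[7]=13

Total inversions: 11

The array has 11 inversion(s): (0,1), (0,2), (0,3), (0,4), (0,6), (0,7), (1,2), (1,3), (2,3), (5,6), (5,7). Each pair (i,j) satisfies i < j and arr[i] > arr[j].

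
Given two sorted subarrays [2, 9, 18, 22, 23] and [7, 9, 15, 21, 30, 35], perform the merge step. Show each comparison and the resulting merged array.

Merging process:

Compare 2 vs 7: take 2 from left. Merged: [2]
Compare 9 vs 7: take 7 from right. Merged: [2, 7]
Compare 9 vs 9: take 9 from left. Merged: [2, 7, 9]
Compare 18 vs 9: take 9 from right. Merged: [2, 7, 9, 9]
Compare 18 vs 15: take 15 from right. Merged: [2, 7, 9, 9, 15]
Compare 18 vs 21: take 18 from left. Merged: [2, 7, 9, 9, 15, 18]
Compare 22 vs 21: take 21 from right. Merged: [2, 7, 9, 9, 15, 18, 21]
Compare 22 vs 30: take 22 from left. Merged: [2, 7, 9, 9, 15, 18, 21, 22]
Compare 23 vs 30: take 23 from left. Merged: [2, 7, 9, 9, 15, 18, 21, 22, 23]
Append remaining from right: [30, 35]. Merged: [2, 7, 9, 9, 15, 18, 21, 22, 23, 30, 35]

Final merged array: [2, 7, 9, 9, 15, 18, 21, 22, 23, 30, 35]
Total comparisons: 9

The merged array is [2, 7, 9, 9, 15, 18, 21, 22, 23, 30, 35], requiring 9 comparisons. The merge step runs in O(n) time where n is the total number of elements.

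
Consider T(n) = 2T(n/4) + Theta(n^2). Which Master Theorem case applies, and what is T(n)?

Master Theorem for T(n) = 2T(n/4) + O(n^2):

a = 2, b = 4, c = 2
log_b(a) = log_4(2) = 0.5000

Case 3: c = 2 > log_4(2) = 0.5000
T(n) = O(n^2) = O(n^2)

For T(n) = 2T(n/4) + O(n^2): log_4(2) = 0.5000. This is Case 3 of the Master Theorem (c > log_b(a), work dominated by root), giving O(n^2).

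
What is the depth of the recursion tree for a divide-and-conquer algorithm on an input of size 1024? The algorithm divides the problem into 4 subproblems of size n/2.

For divide and conquer with division factor 2:

Problem sizes at each level:
Level 0: 1024
Level 1: 512
Level 2: 256
Level 3: 128
Level 4: 64
Level 5: 32
Level 6: 16
Level 7: 8
Level 8: 4
Level 9: 2
Level 10: 1

The root is level 0 and the size-1 base case is level 10 (the tree spans levels 0 through 10, i.e. 11 levels counting the root), so the depth is the number of divisions: log_2(1024) = 10

The recursion tree depth is log_2(1024) = 10. At each level, the problem size is divided by 2, so it takes 10 divisions to reduce to a base case of size 1. The algorithm makes 4 recursive calls at each level.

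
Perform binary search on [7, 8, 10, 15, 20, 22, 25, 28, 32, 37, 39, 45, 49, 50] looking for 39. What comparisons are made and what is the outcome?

Binary search for 39 in [7, 8, 10, 15, 20, 22, 25, 28, 32, 37, 39, 45, 49, 50]:

lo=0, hi=13, mid=6, arr[mid]=25 -> 25 < 39, search right half
lo=7, hi=13, mid=10, arr[mid]=39 -> Found target at index 10!

Binary search finds 39 at index 10 after 2 comparisons. The search repeatedly halves the search space by comparing with the middle element.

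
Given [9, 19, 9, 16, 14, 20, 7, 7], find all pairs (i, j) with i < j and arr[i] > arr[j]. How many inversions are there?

Finding inversions in [9, 19, 9, 16, 14, 20, 7, 7]:

(0, 6): arr[0]=9 > arr[6]=7
(0, 7): arr[0]=9 > arr[7]=7
(1, 2): arr[1]=19 > arr[2]=9
(1, 3): arr[1]=19 > arr[3]=16
(1, 4): arr[1]=19 > arr[4]=14
(1, 6): arr[1]=19 > arr[6]=7
(1, 7): arr[1]=19 > arr[7]=7
(2, 6): arr[2]=9 > arr[6]=7
(2, 7): arr[2]=9 > arr[7]=7
(3, 4): arr[3]=16 > arr[4]=14
(3, 6): arr[3]=16 > arr[6]=7
(3, 7): arr[3]=16 > arr[7]=7
(4, 6): arr[4]=14 > arr[6]=7
(4, 7): arr[4]=14 > arr[7]=7
(5, 6): arr[5]=20 > arr[6]=7
(5, 7): arr[5]=20 > arr[7]=7

Total inversions: 16

The array has 16 inversion(s): (0,6), (0,7), (1,2), (1,3), (1,4), (1,6), (1,7), (2,6), (2,7), (3,4), (3,6), (3,7), (4,6), (4,7), (5,6), (5,7). Each pair (i,j) satisfies i < j and arr[i] > arr[j].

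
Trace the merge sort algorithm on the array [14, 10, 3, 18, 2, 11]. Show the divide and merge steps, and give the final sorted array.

Merge sort trace:

Split: [14, 10, 3, 18, 2, 11] -> [14, 10, 3] and [18, 2, 11]
  Split: [14, 10, 3] -> [14] and [10, 3]
    Split: [10, 3] -> [10] and [3]
    Merge: [10] + [3] -> [3, 10]
  Merge: [14] + [3, 10] -> [3, 10, 14]
  Split: [18, 2, 11] -> [18] and [2, 11]
    Split: [2, 11] -> [2] and [11]
    Merge: [2] + [11] -> [2, 11]
  Merge: [18] + [2, 11] -> [2, 11, 18]
Merge: [3, 10, 14] + [2, 11, 18] -> [2, 3, 10, 11, 14, 18]

Final sorted array: [2, 3, 10, 11, 14, 18]

The merge sort proceeds by recursively splitting the array and merging sorted halves.
After all merges, the sorted array is [2, 3, 10, 11, 14, 18].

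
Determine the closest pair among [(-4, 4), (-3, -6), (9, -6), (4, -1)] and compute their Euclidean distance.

Computing all pairwise distances among 4 points:

d((-4, 4), (-3, -6)) = 10.0499
d((-4, 4), (9, -6)) = 16.4012
d((-4, 4), (4, -1)) = 9.434
d((-3, -6), (9, -6)) = 12.0
d((-3, -6), (4, -1)) = 8.6023
d((9, -6), (4, -1)) = 7.0711 <-- minimum

Closest pair: (9, -6) and (4, -1) with distance 7.0711

The closest pair is (9, -6) and (4, -1) with Euclidean distance 7.0711. For 4 points, brute-force pairwise comparison is shown above. For large n, the divide-and-conquer algorithm (sort by x, recurse on halves, check the dividing strip) achieves O(n log n).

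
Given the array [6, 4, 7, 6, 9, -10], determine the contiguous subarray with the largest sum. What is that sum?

Using Kadane's algorithm on [6, 4, 7, 6, 9, -10]:

Scanning through the array:
Position 1 (value 4): max_ending_here = 10, max_so_far = 10
Position 2 (value 7): max_ending_here = 17, max_so_far = 17
Position 3 (value 6): max_ending_here = 23, max_so_far = 23
Position 4 (value 9): max_ending_here = 32, max_so_far = 32
Position 5 (value -10): max_ending_here = 22, max_so_far = 32

Maximum subarray: [6, 4, 7, 6, 9]
Maximum sum: 32

The maximum subarray is [6, 4, 7, 6, 9] with sum 32. This subarray runs from index 0 to index 4.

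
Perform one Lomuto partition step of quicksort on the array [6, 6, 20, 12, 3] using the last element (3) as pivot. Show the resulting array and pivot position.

Lomuto partition with pivot = 3:

Initial array: [6, 6, 20, 12, 3]

arr[0]=6 > 3: no swap
arr[1]=6 > 3: no swap
arr[2]=20 > 3: no swap
arr[3]=12 > 3: no swap

Place pivot at position 0: [3, 6, 20, 12, 6]
Pivot position: 0

After partitioning with pivot 3, the array becomes [3, 6, 20, 12, 6]. The pivot is placed at index 0. All elements to the left of the pivot are <= 3, and all elements to the right are > 3.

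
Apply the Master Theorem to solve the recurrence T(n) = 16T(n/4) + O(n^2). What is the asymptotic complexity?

Master Theorem for T(n) = 16T(n/4) + O(n^2):

a = 16, b = 4, c = 2
log_b(a) = log_4(16) = 2.0000

Case 2: c = 2 = log_4(16) = 2.0000
T(n) = O(n^2 log n) = O(n^2 log n)

For T(n) = 16T(n/4) + O(n^2): log_4(16) = 2.0000. This is Case 2 of the Master Theorem (c = log_b(a), equal work at all levels), giving O(n^2 log n).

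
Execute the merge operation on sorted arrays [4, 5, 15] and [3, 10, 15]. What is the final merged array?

Merging process:

Compare 4 vs 3: take 3 from right. Merged: [3]
Compare 4 vs 10: take 4 from left. Merged: [3, 4]
Compare 5 vs 10: take 5 from left. Merged: [3, 4, 5]
Compare 15 vs 10: take 10 from right. Merged: [3, 4, 5, 10]
Compare 15 vs 15: take 15 from left. Merged: [3, 4, 5, 10, 15]
Append remaining from right: [15]. Merged: [3, 4, 5, 10, 15, 15]

Final merged array: [3, 4, 5, 10, 15, 15]
Total comparisons: 5

The merged array is [3, 4, 5, 10, 15, 15], requiring 5 comparisons. The merge step runs in O(n) time where n is the total number of elements.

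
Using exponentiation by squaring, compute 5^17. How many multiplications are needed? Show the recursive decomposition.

Computing 5^17 by squaring (build up from 5^1; each line after the first costs one multiplication):

5^1 = 5
5^2 = (5^1)^2 = 5^2 = 25
5^4 = (5^2)^2 = 25^2 = 625
5^8 = (5^4)^2 = 625^2 = 390625
5^16 = (5^8)^2 = 390625^2 = 152587890625
5^17 = 5 * 5^16 = 5 * 152587890625 = 762939453125

Result: 762939453125
Multiplications needed: 5 (5 lines after 5^1)

5^17 = 762939453125. Using exponentiation by squaring, this requires 5 multiplications. The key idea: if the exponent is even, square the half-power; if odd, multiply by the base once.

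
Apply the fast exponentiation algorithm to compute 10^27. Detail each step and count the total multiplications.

Computing 10^27 by squaring (build up from 10^1; each line after the first costs one multiplication):

10^1 = 10
10^2 = (10^1)^2 = 10^2 = 100
10^3 = 10 * 10^2 = 10 * 100 = 1000
10^6 = (10^3)^2 = 1000^2 = 1000000
10^12 = (10^6)^2 = 1000000^2 = 1000000000000
10^13 = 10 * 10^12 = 10 * 1000000000000 = 10000000000000
10^26 = (10^13)^2 = 10000000000000^2 = 100000000000000000000000000
10^27 = 10 * 10^26 = 10 * 100000000000000000000000000 = 1000000000000000000000000000

Result: 1000000000000000000000000000
Multiplications needed: 7 (7 lines after 10^1)

10^27 = 1000000000000000000000000000. Using exponentiation by squaring, this requires 7 multiplications. The key idea: if the exponent is even, square the half-power; if odd, multiply by the base once.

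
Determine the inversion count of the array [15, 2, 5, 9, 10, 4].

Finding inversions in [15, 2, 5, 9, 10, 4]:

(0, 1): arr[0]=15 > arr[1]=2
(0, 2): arr[0]=15 > arr[2]=5
(0, 3): arr[0]=15 > arr[3]=9
(0, 4): arr[0]=15 > arr[4]=10
(0, 5): arr[0]=15 > arr[5]=4
(2, 5): arr[2]=5 > arr[5]=4
(3, 5): arr[3]=9 > arr[5]=4
(4, 5): arr[4]=10 > arr[5]=4

Total inversions: 8

The array has 8 inversion(s): (0,1), (0,2), (0,3), (0,4), (0,5), (2,5), (3,5), (4,5). Each pair (i,j) satisfies i < j and arr[i] > arr[j].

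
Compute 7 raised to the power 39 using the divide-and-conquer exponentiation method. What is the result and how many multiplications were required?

Computing 7^39 by squaring (build up from 7^1; each line after the first costs one multiplication):

7^1 = 7
7^2 = (7^1)^2 = 7^2 = 49
7^4 = (7^2)^2 = 49^2 = 2401
7^8 = (7^4)^2 = 2401^2 = 5764801
7^9 = 7 * 7^8 = 7 * 5764801 = 40353607
7^18 = (7^9)^2 = 40353607^2 = 1628413597910449
7^19 = 7 * 7^18 = 7 * 1628413597910449 = 11398895185373143
7^38 = (7^19)^2 = 11398895185373143^2 = 129934811447123020117172145698449
7^39 = 7 * 7^38 = 7 * 129934811447123020117172145698449 = 909543680129861140820205019889143

Result: 909543680129861140820205019889143
Multiplications needed: 8 (8 lines after 7^1)

7^39 = 909543680129861140820205019889143. Using exponentiation by squaring, this requires 8 multiplications. The key idea: if the exponent is even, square the half-power; if odd, multiply by the base once.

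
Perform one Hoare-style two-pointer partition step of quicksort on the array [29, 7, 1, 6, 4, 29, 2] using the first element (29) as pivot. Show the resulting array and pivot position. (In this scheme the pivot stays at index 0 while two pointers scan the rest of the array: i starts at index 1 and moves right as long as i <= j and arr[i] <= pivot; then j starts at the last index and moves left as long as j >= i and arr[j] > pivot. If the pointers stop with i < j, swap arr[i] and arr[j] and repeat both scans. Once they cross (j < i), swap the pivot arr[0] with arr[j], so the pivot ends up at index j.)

Hoare-style two-pointer partition with pivot = 29:

Initial array: [29, 7, 1, 6, 4, 29, 2]

Pointers start at i = 1, j = 6.
i ends at 7, j ends at 6: the pointers have crossed (j < i), so scanning stops.

Swap pivot arr[0] with arr[6] to place pivot at position 6: [2, 7, 1, 6, 4, 29, 29]
Pivot position: 6

After partitioning with pivot 29, the array becomes [2, 7, 1, 6, 4, 29, 29]. The pivot is placed at index 6. All elements to the left of the pivot are <= 29, and all elements to the right are > 29.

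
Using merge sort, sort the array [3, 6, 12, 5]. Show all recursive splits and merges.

Merge sort trace:

Split: [3, 6, 12, 5] -> [3, 6] and [12, 5]
  Split: [3, 6] -> [3] and [6]
  Merge: [3] + [6] -> [3, 6]
  Split: [12, 5] -> [12] and [5]
  Merge: [12] + [5] -> [5, 12]
Merge: [3, 6] + [5, 12] -> [3, 5, 6, 12]

Final sorted array: [3, 5, 6, 12]

The merge sort proceeds by recursively splitting the array and merging sorted halves.
After all merges, the sorted array is [3, 5, 6, 12].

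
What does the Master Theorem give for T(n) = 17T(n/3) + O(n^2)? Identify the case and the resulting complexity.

Master Theorem for T(n) = 17T(n/3) + O(n^2):

a = 17, b = 3, c = 2
log_b(a) = log_3(17) = 2.5789

Case 1: c = 2 < log_3(17) = 2.5789
T(n) = O(n^(log_3 17))

For T(n) = 17T(n/3) + O(n^2): log_3(17) = 2.5789. This is Case 1 of the Master Theorem (c < log_b(a), work dominated by leaves), giving O(n^(log_3 17)).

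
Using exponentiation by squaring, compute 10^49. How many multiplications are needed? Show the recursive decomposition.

Computing 10^49 by squaring (build up from 10^1; each line after the first costs one multiplication):

10^1 = 10
10^2 = (10^1)^2 = 10^2 = 100
10^3 = 10 * 10^2 = 10 * 100 = 1000
10^6 = (10^3)^2 = 1000^2 = 1000000
10^12 = (10^6)^2 = 1000000^2 = 1000000000000
10^24 = (10^12)^2 = 1000000000000^2 = 1000000000000000000000000
10^48 = (10^24)^2 = 1000000000000000000000000^2 = 1000000000000000000000000000000000000000000000000
10^49 = 10 * 10^48 = 10 * 1000000000000000000000000000000000000000000000000 = 10000000000000000000000000000000000000000000000000

Result: 10000000000000000000000000000000000000000000000000
Multiplications needed: 7 (7 lines after 10^1)

10^49 = 10000000000000000000000000000000000000000000000000. Using exponentiation by squaring, this requires 7 multiplications. The key idea: if the exponent is even, square the half-power; if odd, multiply by the base once.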